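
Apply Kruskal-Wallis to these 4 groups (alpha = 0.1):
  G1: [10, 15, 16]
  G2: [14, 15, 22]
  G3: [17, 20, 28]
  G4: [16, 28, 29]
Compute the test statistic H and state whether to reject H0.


Step 1: Combine all N = 12 observations and assign midranks.
sorted (value, group, rank): (10,G1,1), (14,G2,2), (15,G1,3.5), (15,G2,3.5), (16,G1,5.5), (16,G4,5.5), (17,G3,7), (20,G3,8), (22,G2,9), (28,G3,10.5), (28,G4,10.5), (29,G4,12)
Step 2: Sum ranks within each group.
R_1 = 10 (n_1 = 3)
R_2 = 14.5 (n_2 = 3)
R_3 = 25.5 (n_3 = 3)
R_4 = 28 (n_4 = 3)
Step 3: H = 12/(N(N+1)) * sum(R_i^2/n_i) - 3(N+1)
     = 12/(12*13) * (10^2/3 + 14.5^2/3 + 25.5^2/3 + 28^2/3) - 3*13
     = 0.076923 * 581.5 - 39
     = 5.730769.
Step 4: Ties present; correction factor C = 1 - 18/(12^3 - 12) = 0.989510. Corrected H = 5.730769 / 0.989510 = 5.791519.
Step 5: Under H0, H ~ chi^2(3); p-value = 0.122206.
Step 6: alpha = 0.1. fail to reject H0.

H = 5.7915, df = 3, p = 0.122206, fail to reject H0.


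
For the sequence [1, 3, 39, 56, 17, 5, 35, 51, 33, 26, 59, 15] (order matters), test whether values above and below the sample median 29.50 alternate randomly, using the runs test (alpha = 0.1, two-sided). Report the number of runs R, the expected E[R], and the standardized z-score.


Step 1: Compute median = 29.50; label A = above, B = below.
Labels in order: BBAABBAAABAB  (n_A = 6, n_B = 6)
Step 2: Count runs R = 7.
Step 3: Under H0 (random ordering), E[R] = 2*n_A*n_B/(n_A+n_B) + 1 = 2*6*6/12 + 1 = 7.0000.
        Var[R] = 2*n_A*n_B*(2*n_A*n_B - n_A - n_B) / ((n_A+n_B)^2 * (n_A+n_B-1)) = 4320/1584 = 2.7273.
        SD[R] = 1.6514.
Step 4: R = E[R], so z = 0 with no continuity correction.
Step 5: Two-sided p-value via normal approximation = 2*(1 - Phi(|z|)) = 1.000000.
Step 6: alpha = 0.1. fail to reject H0.

R = 7, z = 0.0000, p = 1.000000, fail to reject H0.


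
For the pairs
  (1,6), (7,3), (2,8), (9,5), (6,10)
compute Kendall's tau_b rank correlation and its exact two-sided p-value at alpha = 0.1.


Step 1: Enumerate the 10 unordered pairs (i,j) with i<j and classify each by sign(x_j-x_i) * sign(y_j-y_i).
  (1,2):dx=+6,dy=-3->D; (1,3):dx=+1,dy=+2->C; (1,4):dx=+8,dy=-1->D; (1,5):dx=+5,dy=+4->C
  (2,3):dx=-5,dy=+5->D; (2,4):dx=+2,dy=+2->C; (2,5):dx=-1,dy=+7->D; (3,4):dx=+7,dy=-3->D
  (3,5):dx=+4,dy=+2->C; (4,5):dx=-3,dy=+5->D
Step 2: C = 4, D = 6, total pairs = 10.
Step 3: tau = (C - D)/(n(n-1)/2) = (4 - 6)/10 = -0.200000.
Step 4: Exact two-sided p-value (enumerate n! = 120 permutations of y under H0): p = 0.816667.
Step 5: alpha = 0.1. fail to reject H0.

tau_b = -0.2000 (C=4, D=6), p = 0.816667, fail to reject H0.


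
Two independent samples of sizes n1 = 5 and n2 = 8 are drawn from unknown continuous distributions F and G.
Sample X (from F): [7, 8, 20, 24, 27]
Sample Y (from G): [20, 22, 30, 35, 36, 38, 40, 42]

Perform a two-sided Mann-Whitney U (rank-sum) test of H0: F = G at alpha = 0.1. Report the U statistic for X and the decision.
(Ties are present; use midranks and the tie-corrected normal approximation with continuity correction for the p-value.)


Step 1: Combine and sort all 13 observations; assign midranks.
sorted (value, group): (7,X), (8,X), (20,X), (20,Y), (22,Y), (24,X), (27,X), (30,Y), (35,Y), (36,Y), (38,Y), (40,Y), (42,Y)
ranks: 7->1, 8->2, 20->3.5, 20->3.5, 22->5, 24->6, 27->7, 30->8, 35->9, 36->10, 38->11, 40->12, 42->13
Step 2: Rank sum for X: R1 = 1 + 2 + 3.5 + 6 + 7 = 19.5.
Step 3: U_X = R1 - n1(n1+1)/2 = 19.5 - 5*6/2 = 19.5 - 15 = 4.5.
       U_Y = n1*n2 - U_X = 40 - 4.5 = 35.5.
Step 4: Ties are present, so use the tie-corrected normal approximation (with continuity correction) for the p-value.
Step 5: p-value = 0.027892; compare to alpha = 0.1. reject H0.

U_X = 4.5, p = 0.027892, reject H0 at alpha = 0.1.


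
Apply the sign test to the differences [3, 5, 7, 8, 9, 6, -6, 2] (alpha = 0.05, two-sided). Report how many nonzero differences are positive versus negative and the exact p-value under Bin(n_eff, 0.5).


Step 1: Discard zero differences. Original n = 8; n_eff = number of nonzero differences = 8.
Nonzero differences (with sign): +3, +5, +7, +8, +9, +6, -6, +2
Step 2: Count signs: positive = 7, negative = 1.
Step 3: Under H0: P(positive) = 0.5, so the number of positives S ~ Bin(8, 0.5).
Step 4: Two-sided exact p-value = sum of Bin(8,0.5) probabilities at or below the observed probability = 0.070312.
Step 5: alpha = 0.05. fail to reject H0.

n_eff = 8, pos = 7, neg = 1, p = 0.070312, fail to reject H0.


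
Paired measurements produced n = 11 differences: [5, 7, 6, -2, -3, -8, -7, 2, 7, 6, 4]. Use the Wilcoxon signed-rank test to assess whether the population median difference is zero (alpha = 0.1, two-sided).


Step 1: Drop any zero differences (none here) and take |d_i|.
|d| = [5, 7, 6, 2, 3, 8, 7, 2, 7, 6, 4]
Step 2: Midrank |d_i| (ties get averaged ranks).
ranks: |5|->5, |7|->9, |6|->6.5, |2|->1.5, |3|->3, |8|->11, |7|->9, |2|->1.5, |7|->9, |6|->6.5, |4|->4
Step 3: Attach original signs; sum ranks with positive sign and with negative sign.
W+ = 5 + 9 + 6.5 + 1.5 + 9 + 6.5 + 4 = 41.5
W- = 1.5 + 3 + 11 + 9 = 24.5
(Check: W+ + W- = 66 should equal n(n+1)/2 = 66.)
Step 4: Test statistic W = min(W+, W-) = 24.5.
Step 5: Ties in |d|, so use the tie-corrected normal approximation.
        E[W] = n(n+1)/4 = 11*12/4 = 33.
        Tie groups: |d|=2 (t=2), |d|=6 (t=2), |d|=7 (t=3); sum(t^3 - t) = 36.
        Var[W] = n(n+1)(2n+1)/24 - sum(t^3-t)/48 = 3036/24 - 36/48 = 125.75.
        z = (W - E[W]) / sqrt(Var[W]) = (24.5 - 33) / 11.2138 = -0.7580.
        Two-sided p = 2*Phi(z) = 0.448455.
Step 6: alpha = 0.1. fail to reject H0.

W+ = 41.5, W- = 24.5, W = min = 24.5, p = 0.448455, fail to reject H0.


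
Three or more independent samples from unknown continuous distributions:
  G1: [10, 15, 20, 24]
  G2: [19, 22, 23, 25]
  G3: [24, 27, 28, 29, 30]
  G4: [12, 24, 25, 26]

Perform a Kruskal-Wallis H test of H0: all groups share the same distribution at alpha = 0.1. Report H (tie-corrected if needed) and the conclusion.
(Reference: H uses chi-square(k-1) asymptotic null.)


Step 1: Combine all N = 17 observations and assign midranks.
sorted (value, group, rank): (10,G1,1), (12,G4,2), (15,G1,3), (19,G2,4), (20,G1,5), (22,G2,6), (23,G2,7), (24,G1,9), (24,G3,9), (24,G4,9), (25,G2,11.5), (25,G4,11.5), (26,G4,13), (27,G3,14), (28,G3,15), (29,G3,16), (30,G3,17)
Step 2: Sum ranks within each group.
R_1 = 18 (n_1 = 4)
R_2 = 28.5 (n_2 = 4)
R_3 = 71 (n_3 = 5)
R_4 = 35.5 (n_4 = 4)
Step 3: H = 12/(N(N+1)) * sum(R_i^2/n_i) - 3(N+1)
     = 12/(17*18) * (18^2/4 + 28.5^2/4 + 71^2/5 + 35.5^2/4) - 3*18
     = 0.039216 * 1607.33 - 54
     = 9.032353.
Step 4: Ties present; correction factor C = 1 - 30/(17^3 - 17) = 0.993873. Corrected H = 9.032353 / 0.993873 = 9.088039.
Step 5: Under H0, H ~ chi^2(3); p-value = 0.028143.
Step 6: alpha = 0.1. reject H0.

H = 9.0880, df = 3, p = 0.028143, reject H0.


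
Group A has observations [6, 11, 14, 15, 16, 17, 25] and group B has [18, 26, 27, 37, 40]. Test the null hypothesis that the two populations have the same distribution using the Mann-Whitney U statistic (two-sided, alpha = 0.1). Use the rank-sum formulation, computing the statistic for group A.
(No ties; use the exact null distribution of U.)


Step 1: Combine and sort all 12 observations; assign midranks.
sorted (value, group): (6,X), (11,X), (14,X), (15,X), (16,X), (17,X), (18,Y), (25,X), (26,Y), (27,Y), (37,Y), (40,Y)
ranks: 6->1, 11->2, 14->3, 15->4, 16->5, 17->6, 18->7, 25->8, 26->9, 27->10, 37->11, 40->12
Step 2: Rank sum for X: R1 = 1 + 2 + 3 + 4 + 5 + 6 + 8 = 29.
Step 3: U_X = R1 - n1(n1+1)/2 = 29 - 7*8/2 = 29 - 28 = 1.
       U_Y = n1*n2 - U_X = 35 - 1 = 34.
Step 4: No ties, so the exact null distribution of U (based on enumerating the C(12,7) = 792 equally likely rank assignments) gives the two-sided p-value.
Step 5: p-value = 0.005051; compare to alpha = 0.1. reject H0.

U_X = 1, p = 0.005051, reject H0 at alpha = 0.1.


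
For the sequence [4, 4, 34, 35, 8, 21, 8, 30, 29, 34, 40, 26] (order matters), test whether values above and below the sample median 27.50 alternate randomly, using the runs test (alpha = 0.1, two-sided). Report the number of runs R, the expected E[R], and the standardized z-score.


Step 1: Compute median = 27.50; label A = above, B = below.
Labels in order: BBAABBBAAAAB  (n_A = 6, n_B = 6)
Step 2: Count runs R = 5.
Step 3: Under H0 (random ordering), E[R] = 2*n_A*n_B/(n_A+n_B) + 1 = 2*6*6/12 + 1 = 7.0000.
        Var[R] = 2*n_A*n_B*(2*n_A*n_B - n_A - n_B) / ((n_A+n_B)^2 * (n_A+n_B-1)) = 4320/1584 = 2.7273.
        SD[R] = 1.6514.
Step 4: Continuity-corrected z = (R + 0.5 - E[R]) / SD[R] = (5 + 0.5 - 7.0000) / 1.6514 = -0.9083.
Step 5: Two-sided p-value via normal approximation = 2*(1 - Phi(|z|)) = 0.363722.
Step 6: alpha = 0.1. fail to reject H0.

R = 5, z = -0.9083, p = 0.363722, fail to reject H0.


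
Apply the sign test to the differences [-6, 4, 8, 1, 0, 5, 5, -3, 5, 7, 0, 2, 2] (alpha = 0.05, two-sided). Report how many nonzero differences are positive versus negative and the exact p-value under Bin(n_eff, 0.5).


Step 1: Discard zero differences. Original n = 13; n_eff = number of nonzero differences = 11.
Nonzero differences (with sign): -6, +4, +8, +1, +5, +5, -3, +5, +7, +2, +2
Step 2: Count signs: positive = 9, negative = 2.
Step 3: Under H0: P(positive) = 0.5, so the number of positives S ~ Bin(11, 0.5).
Step 4: Two-sided exact p-value = sum of Bin(11,0.5) probabilities at or below the observed probability = 0.065430.
Step 5: alpha = 0.05. fail to reject H0.

n_eff = 11, pos = 9, neg = 2, p = 0.065430, fail to reject H0.


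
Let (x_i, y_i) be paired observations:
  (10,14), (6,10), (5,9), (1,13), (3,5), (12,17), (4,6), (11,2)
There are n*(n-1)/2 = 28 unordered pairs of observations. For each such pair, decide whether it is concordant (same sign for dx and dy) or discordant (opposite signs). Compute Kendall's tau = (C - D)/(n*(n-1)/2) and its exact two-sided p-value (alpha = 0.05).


Step 1: Enumerate the 28 unordered pairs (i,j) with i<j and classify each by sign(x_j-x_i) * sign(y_j-y_i).
  (1,2):dx=-4,dy=-4->C; (1,3):dx=-5,dy=-5->C; (1,4):dx=-9,dy=-1->C; (1,5):dx=-7,dy=-9->C
  (1,6):dx=+2,dy=+3->C; (1,7):dx=-6,dy=-8->C; (1,8):dx=+1,dy=-12->D; (2,3):dx=-1,dy=-1->C
  (2,4):dx=-5,dy=+3->D; (2,5):dx=-3,dy=-5->C; (2,6):dx=+6,dy=+7->C; (2,7):dx=-2,dy=-4->C
  (2,8):dx=+5,dy=-8->D; (3,4):dx=-4,dy=+4->D; (3,5):dx=-2,dy=-4->C; (3,6):dx=+7,dy=+8->C
  (3,7):dx=-1,dy=-3->C; (3,8):dx=+6,dy=-7->D; (4,5):dx=+2,dy=-8->D; (4,6):dx=+11,dy=+4->C
  (4,7):dx=+3,dy=-7->D; (4,8):dx=+10,dy=-11->D; (5,6):dx=+9,dy=+12->C; (5,7):dx=+1,dy=+1->C
  (5,8):dx=+8,dy=-3->D; (6,7):dx=-8,dy=-11->C; (6,8):dx=-1,dy=-15->C; (7,8):dx=+7,dy=-4->D
Step 2: C = 18, D = 10, total pairs = 28.
Step 3: tau = (C - D)/(n(n-1)/2) = (18 - 10)/28 = 0.285714.
Step 4: Exact two-sided p-value (enumerate n! = 40320 permutations of y under H0): p = 0.398760.
Step 5: alpha = 0.05. fail to reject H0.

tau_b = 0.2857 (C=18, D=10), p = 0.398760, fail to reject H0.


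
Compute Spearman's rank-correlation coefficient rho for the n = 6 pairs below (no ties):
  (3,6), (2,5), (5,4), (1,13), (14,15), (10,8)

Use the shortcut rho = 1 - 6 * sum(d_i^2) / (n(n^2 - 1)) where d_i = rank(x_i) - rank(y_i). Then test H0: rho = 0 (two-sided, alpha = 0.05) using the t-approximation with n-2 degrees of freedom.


Step 1: Rank x and y separately (midranks; no ties here).
rank(x): 3->3, 2->2, 5->4, 1->1, 14->6, 10->5
rank(y): 6->3, 5->2, 4->1, 13->5, 15->6, 8->4
Step 2: d_i = R_x(i) - R_y(i); compute d_i^2.
  (3-3)^2=0, (2-2)^2=0, (4-1)^2=9, (1-5)^2=16, (6-6)^2=0, (5-4)^2=1
sum(d^2) = 26.
Step 3: rho = 1 - 6*26 / (6*(6^2 - 1)) = 1 - 156/210 = 0.257143.
Step 4: Under H0, t = rho * sqrt((n-2)/(1-rho^2)) = 0.5322 ~ t(4).
Step 5: Two-sided p-value from the t-distribution with 4 df = 0.622787.
Step 6: alpha = 0.05. fail to reject H0.

rho = 0.2571, p = 0.622787, fail to reject H0 at alpha = 0.05.


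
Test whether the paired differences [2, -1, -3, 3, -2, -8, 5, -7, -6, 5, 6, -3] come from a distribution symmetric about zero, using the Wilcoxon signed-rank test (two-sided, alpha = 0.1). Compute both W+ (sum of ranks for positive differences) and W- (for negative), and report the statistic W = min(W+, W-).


Step 1: Drop any zero differences (none here) and take |d_i|.
|d| = [2, 1, 3, 3, 2, 8, 5, 7, 6, 5, 6, 3]
Step 2: Midrank |d_i| (ties get averaged ranks).
ranks: |2|->2.5, |1|->1, |3|->5, |3|->5, |2|->2.5, |8|->12, |5|->7.5, |7|->11, |6|->9.5, |5|->7.5, |6|->9.5, |3|->5
Step 3: Attach original signs; sum ranks with positive sign and with negative sign.
W+ = 2.5 + 5 + 7.5 + 7.5 + 9.5 = 32
W- = 1 + 5 + 2.5 + 12 + 11 + 9.5 + 5 = 46
(Check: W+ + W- = 78 should equal n(n+1)/2 = 78.)
Step 4: Test statistic W = min(W+, W-) = 32.
Step 5: Ties in |d|, so use the tie-corrected normal approximation.
        E[W] = n(n+1)/4 = 12*13/4 = 39.
        Tie groups: |d|=2 (t=2), |d|=3 (t=3), |d|=5 (t=2), |d|=6 (t=2); sum(t^3 - t) = 42.
        Var[W] = n(n+1)(2n+1)/24 - sum(t^3-t)/48 = 3900/24 - 42/48 = 161.625.
        z = (W - E[W]) / sqrt(Var[W]) = (32 - 39) / 12.7132 = -0.5506.
        Two-sided p = 2*Phi(z) = 0.581901.
Step 6: alpha = 0.1. fail to reject H0.

W+ = 32, W- = 46, W = min = 32, p = 0.581901, fail to reject H0.


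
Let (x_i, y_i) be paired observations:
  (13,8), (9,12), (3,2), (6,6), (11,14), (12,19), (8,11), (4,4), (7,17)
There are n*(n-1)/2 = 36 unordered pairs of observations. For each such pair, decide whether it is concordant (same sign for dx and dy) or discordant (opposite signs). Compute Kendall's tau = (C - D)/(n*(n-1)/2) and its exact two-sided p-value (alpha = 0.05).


Step 1: Enumerate the 36 unordered pairs (i,j) with i<j and classify each by sign(x_j-x_i) * sign(y_j-y_i).
  (1,2):dx=-4,dy=+4->D; (1,3):dx=-10,dy=-6->C; (1,4):dx=-7,dy=-2->C; (1,5):dx=-2,dy=+6->D
  (1,6):dx=-1,dy=+11->D; (1,7):dx=-5,dy=+3->D; (1,8):dx=-9,dy=-4->C; (1,9):dx=-6,dy=+9->D
  (2,3):dx=-6,dy=-10->C; (2,4):dx=-3,dy=-6->C; (2,5):dx=+2,dy=+2->C; (2,6):dx=+3,dy=+7->C
  (2,7):dx=-1,dy=-1->C; (2,8):dx=-5,dy=-8->C; (2,9):dx=-2,dy=+5->D; (3,4):dx=+3,dy=+4->C
  (3,5):dx=+8,dy=+12->C; (3,6):dx=+9,dy=+17->C; (3,7):dx=+5,dy=+9->C; (3,8):dx=+1,dy=+2->C
  (3,9):dx=+4,dy=+15->C; (4,5):dx=+5,dy=+8->C; (4,6):dx=+6,dy=+13->C; (4,7):dx=+2,dy=+5->C
  (4,8):dx=-2,dy=-2->C; (4,9):dx=+1,dy=+11->C; (5,6):dx=+1,dy=+5->C; (5,7):dx=-3,dy=-3->C
  (5,8):dx=-7,dy=-10->C; (5,9):dx=-4,dy=+3->D; (6,7):dx=-4,dy=-8->C; (6,8):dx=-8,dy=-15->C
  (6,9):dx=-5,dy=-2->C; (7,8):dx=-4,dy=-7->C; (7,9):dx=-1,dy=+6->D; (8,9):dx=+3,dy=+13->C
Step 2: C = 28, D = 8, total pairs = 36.
Step 3: tau = (C - D)/(n(n-1)/2) = (28 - 8)/36 = 0.555556.
Step 4: Exact two-sided p-value (enumerate n! = 362880 permutations of y under H0): p = 0.044615.
Step 5: alpha = 0.05. reject H0.

tau_b = 0.5556 (C=28, D=8), p = 0.044615, reject H0.


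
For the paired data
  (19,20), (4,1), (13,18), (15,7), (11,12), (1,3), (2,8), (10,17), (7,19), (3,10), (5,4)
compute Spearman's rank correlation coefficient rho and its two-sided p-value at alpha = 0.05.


Step 1: Rank x and y separately (midranks; no ties here).
rank(x): 19->11, 4->4, 13->9, 15->10, 11->8, 1->1, 2->2, 10->7, 7->6, 3->3, 5->5
rank(y): 20->11, 1->1, 18->9, 7->4, 12->7, 3->2, 8->5, 17->8, 19->10, 10->6, 4->3
Step 2: d_i = R_x(i) - R_y(i); compute d_i^2.
  (11-11)^2=0, (4-1)^2=9, (9-9)^2=0, (10-4)^2=36, (8-7)^2=1, (1-2)^2=1, (2-5)^2=9, (7-8)^2=1, (6-10)^2=16, (3-6)^2=9, (5-3)^2=4
sum(d^2) = 86.
Step 3: rho = 1 - 6*86 / (11*(11^2 - 1)) = 1 - 516/1320 = 0.609091.
Step 4: Under H0, t = rho * sqrt((n-2)/(1-rho^2)) = 2.3040 ~ t(9).
Step 5: Two-sided p-value from the t-distribution with 9 df = 0.046696.
Step 6: alpha = 0.05. reject H0.

rho = 0.6091, p = 0.046696, reject H0 at alpha = 0.05.


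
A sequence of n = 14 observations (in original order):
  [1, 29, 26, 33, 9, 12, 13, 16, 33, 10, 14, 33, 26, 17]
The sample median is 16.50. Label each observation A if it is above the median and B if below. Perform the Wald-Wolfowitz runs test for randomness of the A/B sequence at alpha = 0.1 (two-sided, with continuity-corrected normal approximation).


Step 1: Compute median = 16.50; label A = above, B = below.
Labels in order: BAAABBBBABBAAA  (n_A = 7, n_B = 7)
Step 2: Count runs R = 6.
Step 3: Under H0 (random ordering), E[R] = 2*n_A*n_B/(n_A+n_B) + 1 = 2*7*7/14 + 1 = 8.0000.
        Var[R] = 2*n_A*n_B*(2*n_A*n_B - n_A - n_B) / ((n_A+n_B)^2 * (n_A+n_B-1)) = 8232/2548 = 3.2308.
        SD[R] = 1.7974.
Step 4: Continuity-corrected z = (R + 0.5 - E[R]) / SD[R] = (6 + 0.5 - 8.0000) / 1.7974 = -0.8345.
Step 5: Two-sided p-value via normal approximation = 2*(1 - Phi(|z|)) = 0.403986.
Step 6: alpha = 0.1. fail to reject H0.

R = 6, z = -0.8345, p = 0.403986, fail to reject H0.


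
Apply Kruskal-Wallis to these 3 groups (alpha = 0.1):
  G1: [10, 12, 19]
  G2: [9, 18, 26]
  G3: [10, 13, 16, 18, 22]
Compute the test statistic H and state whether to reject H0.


Step 1: Combine all N = 11 observations and assign midranks.
sorted (value, group, rank): (9,G2,1), (10,G1,2.5), (10,G3,2.5), (12,G1,4), (13,G3,5), (16,G3,6), (18,G2,7.5), (18,G3,7.5), (19,G1,9), (22,G3,10), (26,G2,11)
Step 2: Sum ranks within each group.
R_1 = 15.5 (n_1 = 3)
R_2 = 19.5 (n_2 = 3)
R_3 = 31 (n_3 = 5)
Step 3: H = 12/(N(N+1)) * sum(R_i^2/n_i) - 3(N+1)
     = 12/(11*12) * (15.5^2/3 + 19.5^2/3 + 31^2/5) - 3*12
     = 0.090909 * 399.033 - 36
     = 0.275758.
Step 4: Ties present; correction factor C = 1 - 12/(11^3 - 11) = 0.990909. Corrected H = 0.275758 / 0.990909 = 0.278287.
Step 5: Under H0, H ~ chi^2(2); p-value = 0.870103.
Step 6: alpha = 0.1. fail to reject H0.

H = 0.2783, df = 2, p = 0.870103, fail to reject H0.


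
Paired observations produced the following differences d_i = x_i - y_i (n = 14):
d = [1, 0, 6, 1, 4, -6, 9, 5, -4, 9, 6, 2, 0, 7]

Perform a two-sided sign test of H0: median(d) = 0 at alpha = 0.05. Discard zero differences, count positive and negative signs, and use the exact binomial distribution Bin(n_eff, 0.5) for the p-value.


Step 1: Discard zero differences. Original n = 14; n_eff = number of nonzero differences = 12.
Nonzero differences (with sign): +1, +6, +1, +4, -6, +9, +5, -4, +9, +6, +2, +7
Step 2: Count signs: positive = 10, negative = 2.
Step 3: Under H0: P(positive) = 0.5, so the number of positives S ~ Bin(12, 0.5).
Step 4: Two-sided exact p-value = sum of Bin(12,0.5) probabilities at or below the observed probability = 0.038574.
Step 5: alpha = 0.05. reject H0.

n_eff = 12, pos = 10, neg = 2, p = 0.038574, reject H0.


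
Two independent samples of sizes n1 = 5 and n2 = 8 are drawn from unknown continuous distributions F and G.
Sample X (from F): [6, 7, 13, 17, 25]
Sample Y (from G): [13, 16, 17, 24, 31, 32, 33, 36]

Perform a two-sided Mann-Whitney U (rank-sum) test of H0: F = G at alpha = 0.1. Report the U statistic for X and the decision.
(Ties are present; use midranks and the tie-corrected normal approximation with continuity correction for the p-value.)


Step 1: Combine and sort all 13 observations; assign midranks.
sorted (value, group): (6,X), (7,X), (13,X), (13,Y), (16,Y), (17,X), (17,Y), (24,Y), (25,X), (31,Y), (32,Y), (33,Y), (36,Y)
ranks: 6->1, 7->2, 13->3.5, 13->3.5, 16->5, 17->6.5, 17->6.5, 24->8, 25->9, 31->10, 32->11, 33->12, 36->13
Step 2: Rank sum for X: R1 = 1 + 2 + 3.5 + 6.5 + 9 = 22.
Step 3: U_X = R1 - n1(n1+1)/2 = 22 - 5*6/2 = 22 - 15 = 7.
       U_Y = n1*n2 - U_X = 40 - 7 = 33.
Step 4: Ties are present, so use the tie-corrected normal approximation (with continuity correction) for the p-value.
Step 5: p-value = 0.066526; compare to alpha = 0.1. reject H0.

U_X = 7, p = 0.066526, reject H0 at alpha = 0.1.


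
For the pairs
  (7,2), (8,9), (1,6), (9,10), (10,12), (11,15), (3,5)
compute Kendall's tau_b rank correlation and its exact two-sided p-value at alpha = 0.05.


Step 1: Enumerate the 21 unordered pairs (i,j) with i<j and classify each by sign(x_j-x_i) * sign(y_j-y_i).
  (1,2):dx=+1,dy=+7->C; (1,3):dx=-6,dy=+4->D; (1,4):dx=+2,dy=+8->C; (1,5):dx=+3,dy=+10->C
  (1,6):dx=+4,dy=+13->C; (1,7):dx=-4,dy=+3->D; (2,3):dx=-7,dy=-3->C; (2,4):dx=+1,dy=+1->C
  (2,5):dx=+2,dy=+3->C; (2,6):dx=+3,dy=+6->C; (2,7):dx=-5,dy=-4->C; (3,4):dx=+8,dy=+4->C
  (3,5):dx=+9,dy=+6->C; (3,6):dx=+10,dy=+9->C; (3,7):dx=+2,dy=-1->D; (4,5):dx=+1,dy=+2->C
  (4,6):dx=+2,dy=+5->C; (4,7):dx=-6,dy=-5->C; (5,6):dx=+1,dy=+3->C; (5,7):dx=-7,dy=-7->C
  (6,7):dx=-8,dy=-10->C
Step 2: C = 18, D = 3, total pairs = 21.
Step 3: tau = (C - D)/(n(n-1)/2) = (18 - 3)/21 = 0.714286.
Step 4: Exact two-sided p-value (enumerate n! = 5040 permutations of y under H0): p = 0.030159.
Step 5: alpha = 0.05. reject H0.

tau_b = 0.7143 (C=18, D=3), p = 0.030159, reject H0.


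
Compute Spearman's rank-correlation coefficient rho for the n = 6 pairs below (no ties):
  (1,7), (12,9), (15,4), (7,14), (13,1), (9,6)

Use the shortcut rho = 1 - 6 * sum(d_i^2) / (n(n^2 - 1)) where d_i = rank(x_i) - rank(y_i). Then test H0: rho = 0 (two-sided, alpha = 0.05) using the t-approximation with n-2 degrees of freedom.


Step 1: Rank x and y separately (midranks; no ties here).
rank(x): 1->1, 12->4, 15->6, 7->2, 13->5, 9->3
rank(y): 7->4, 9->5, 4->2, 14->6, 1->1, 6->3
Step 2: d_i = R_x(i) - R_y(i); compute d_i^2.
  (1-4)^2=9, (4-5)^2=1, (6-2)^2=16, (2-6)^2=16, (5-1)^2=16, (3-3)^2=0
sum(d^2) = 58.
Step 3: rho = 1 - 6*58 / (6*(6^2 - 1)) = 1 - 348/210 = -0.657143.
Step 4: Under H0, t = rho * sqrt((n-2)/(1-rho^2)) = -1.7436 ~ t(4).
Step 5: Two-sided p-value from the t-distribution with 4 df = 0.156175.
Step 6: alpha = 0.05. fail to reject H0.

rho = -0.6571, p = 0.156175, fail to reject H0 at alpha = 0.05.


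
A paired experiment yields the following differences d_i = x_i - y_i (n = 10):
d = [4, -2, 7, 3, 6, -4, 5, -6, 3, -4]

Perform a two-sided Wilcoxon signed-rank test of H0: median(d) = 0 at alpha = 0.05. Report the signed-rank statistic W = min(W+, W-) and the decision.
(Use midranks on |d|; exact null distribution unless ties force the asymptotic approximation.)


Step 1: Drop any zero differences (none here) and take |d_i|.
|d| = [4, 2, 7, 3, 6, 4, 5, 6, 3, 4]
Step 2: Midrank |d_i| (ties get averaged ranks).
ranks: |4|->5, |2|->1, |7|->10, |3|->2.5, |6|->8.5, |4|->5, |5|->7, |6|->8.5, |3|->2.5, |4|->5
Step 3: Attach original signs; sum ranks with positive sign and with negative sign.
W+ = 5 + 10 + 2.5 + 8.5 + 7 + 2.5 = 35.5
W- = 1 + 5 + 8.5 + 5 = 19.5
(Check: W+ + W- = 55 should equal n(n+1)/2 = 55.)
Step 4: Test statistic W = min(W+, W-) = 19.5.
Step 5: Ties in |d|, so use the tie-corrected normal approximation.
        E[W] = n(n+1)/4 = 10*11/4 = 27.5.
        Tie groups: |d|=3 (t=2), |d|=4 (t=3), |d|=6 (t=2); sum(t^3 - t) = 36.
        Var[W] = n(n+1)(2n+1)/24 - sum(t^3-t)/48 = 2310/24 - 36/48 = 95.5.
        z = (W - E[W]) / sqrt(Var[W]) = (19.5 - 27.5) / 9.7724 = -0.8186.
        Two-sided p = 2*Phi(z) = 0.412997.
Step 6: alpha = 0.05. fail to reject H0.

W+ = 35.5, W- = 19.5, W = min = 19.5, p = 0.412997, fail to reject H0.


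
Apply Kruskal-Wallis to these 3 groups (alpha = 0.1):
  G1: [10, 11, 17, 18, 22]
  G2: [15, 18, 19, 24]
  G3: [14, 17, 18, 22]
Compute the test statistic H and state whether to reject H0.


Step 1: Combine all N = 13 observations and assign midranks.
sorted (value, group, rank): (10,G1,1), (11,G1,2), (14,G3,3), (15,G2,4), (17,G1,5.5), (17,G3,5.5), (18,G1,8), (18,G2,8), (18,G3,8), (19,G2,10), (22,G1,11.5), (22,G3,11.5), (24,G2,13)
Step 2: Sum ranks within each group.
R_1 = 28 (n_1 = 5)
R_2 = 35 (n_2 = 4)
R_3 = 28 (n_3 = 4)
Step 3: H = 12/(N(N+1)) * sum(R_i^2/n_i) - 3(N+1)
     = 12/(13*14) * (28^2/5 + 35^2/4 + 28^2/4) - 3*14
     = 0.065934 * 659.05 - 42
     = 1.453846.
Step 4: Ties present; correction factor C = 1 - 36/(13^3 - 13) = 0.983516. Corrected H = 1.453846 / 0.983516 = 1.478212.
Step 5: Under H0, H ~ chi^2(2); p-value = 0.477541.
Step 6: alpha = 0.1. fail to reject H0.

H = 1.4782, df = 2, p = 0.477541, fail to reject H0.


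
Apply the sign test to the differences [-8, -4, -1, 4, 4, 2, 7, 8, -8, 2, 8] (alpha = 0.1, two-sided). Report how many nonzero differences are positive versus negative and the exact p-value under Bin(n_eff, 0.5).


Step 1: Discard zero differences. Original n = 11; n_eff = number of nonzero differences = 11.
Nonzero differences (with sign): -8, -4, -1, +4, +4, +2, +7, +8, -8, +2, +8
Step 2: Count signs: positive = 7, negative = 4.
Step 3: Under H0: P(positive) = 0.5, so the number of positives S ~ Bin(11, 0.5).
Step 4: Two-sided exact p-value = sum of Bin(11,0.5) probabilities at or below the observed probability = 0.548828.
Step 5: alpha = 0.1. fail to reject H0.

n_eff = 11, pos = 7, neg = 4, p = 0.548828, fail to reject H0.


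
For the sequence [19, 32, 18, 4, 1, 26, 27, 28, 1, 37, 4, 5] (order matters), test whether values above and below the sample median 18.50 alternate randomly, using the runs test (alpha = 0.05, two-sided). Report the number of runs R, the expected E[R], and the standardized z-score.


Step 1: Compute median = 18.50; label A = above, B = below.
Labels in order: AABBBAAABABB  (n_A = 6, n_B = 6)
Step 2: Count runs R = 6.
Step 3: Under H0 (random ordering), E[R] = 2*n_A*n_B/(n_A+n_B) + 1 = 2*6*6/12 + 1 = 7.0000.
        Var[R] = 2*n_A*n_B*(2*n_A*n_B - n_A - n_B) / ((n_A+n_B)^2 * (n_A+n_B-1)) = 4320/1584 = 2.7273.
        SD[R] = 1.6514.
Step 4: Continuity-corrected z = (R + 0.5 - E[R]) / SD[R] = (6 + 0.5 - 7.0000) / 1.6514 = -0.3028.
Step 5: Two-sided p-value via normal approximation = 2*(1 - Phi(|z|)) = 0.762069.
Step 6: alpha = 0.05. fail to reject H0.

R = 6, z = -0.3028, p = 0.762069, fail to reject H0.


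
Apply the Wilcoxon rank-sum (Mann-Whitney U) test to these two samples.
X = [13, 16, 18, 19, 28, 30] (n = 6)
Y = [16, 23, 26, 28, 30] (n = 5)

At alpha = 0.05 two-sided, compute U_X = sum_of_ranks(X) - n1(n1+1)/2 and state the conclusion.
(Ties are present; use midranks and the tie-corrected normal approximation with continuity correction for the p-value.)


Step 1: Combine and sort all 11 observations; assign midranks.
sorted (value, group): (13,X), (16,X), (16,Y), (18,X), (19,X), (23,Y), (26,Y), (28,X), (28,Y), (30,X), (30,Y)
ranks: 13->1, 16->2.5, 16->2.5, 18->4, 19->5, 23->6, 26->7, 28->8.5, 28->8.5, 30->10.5, 30->10.5
Step 2: Rank sum for X: R1 = 1 + 2.5 + 4 + 5 + 8.5 + 10.5 = 31.5.
Step 3: U_X = R1 - n1(n1+1)/2 = 31.5 - 6*7/2 = 31.5 - 21 = 10.5.
       U_Y = n1*n2 - U_X = 30 - 10.5 = 19.5.
Step 4: Ties are present, so use the tie-corrected normal approximation (with continuity correction) for the p-value.
Step 5: p-value = 0.462140; compare to alpha = 0.05. fail to reject H0.

U_X = 10.5, p = 0.462140, fail to reject H0 at alpha = 0.05.


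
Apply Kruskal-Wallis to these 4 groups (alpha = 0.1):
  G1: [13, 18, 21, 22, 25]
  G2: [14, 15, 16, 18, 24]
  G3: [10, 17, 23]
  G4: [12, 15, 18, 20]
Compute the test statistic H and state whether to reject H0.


Step 1: Combine all N = 17 observations and assign midranks.
sorted (value, group, rank): (10,G3,1), (12,G4,2), (13,G1,3), (14,G2,4), (15,G2,5.5), (15,G4,5.5), (16,G2,7), (17,G3,8), (18,G1,10), (18,G2,10), (18,G4,10), (20,G4,12), (21,G1,13), (22,G1,14), (23,G3,15), (24,G2,16), (25,G1,17)
Step 2: Sum ranks within each group.
R_1 = 57 (n_1 = 5)
R_2 = 42.5 (n_2 = 5)
R_3 = 24 (n_3 = 3)
R_4 = 29.5 (n_4 = 4)
Step 3: H = 12/(N(N+1)) * sum(R_i^2/n_i) - 3(N+1)
     = 12/(17*18) * (57^2/5 + 42.5^2/5 + 24^2/3 + 29.5^2/4) - 3*18
     = 0.039216 * 1420.61 - 54
     = 1.710294.
Step 4: Ties present; correction factor C = 1 - 30/(17^3 - 17) = 0.993873. Corrected H = 1.710294 / 0.993873 = 1.720838.
Step 5: Under H0, H ~ chi^2(3); p-value = 0.632311.
Step 6: alpha = 0.1. fail to reject H0.

H = 1.7208, df = 3, p = 0.632311, fail to reject H0.


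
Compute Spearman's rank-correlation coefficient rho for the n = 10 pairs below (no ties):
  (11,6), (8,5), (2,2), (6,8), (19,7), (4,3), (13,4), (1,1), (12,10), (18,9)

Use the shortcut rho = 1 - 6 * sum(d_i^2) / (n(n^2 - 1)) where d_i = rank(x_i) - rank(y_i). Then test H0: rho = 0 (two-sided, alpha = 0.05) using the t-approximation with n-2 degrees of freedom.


Step 1: Rank x and y separately (midranks; no ties here).
rank(x): 11->6, 8->5, 2->2, 6->4, 19->10, 4->3, 13->8, 1->1, 12->7, 18->9
rank(y): 6->6, 5->5, 2->2, 8->8, 7->7, 3->3, 4->4, 1->1, 10->10, 9->9
Step 2: d_i = R_x(i) - R_y(i); compute d_i^2.
  (6-6)^2=0, (5-5)^2=0, (2-2)^2=0, (4-8)^2=16, (10-7)^2=9, (3-3)^2=0, (8-4)^2=16, (1-1)^2=0, (7-10)^2=9, (9-9)^2=0
sum(d^2) = 50.
Step 3: rho = 1 - 6*50 / (10*(10^2 - 1)) = 1 - 300/990 = 0.696970.
Step 4: Under H0, t = rho * sqrt((n-2)/(1-rho^2)) = 2.7490 ~ t(8).
Step 5: Two-sided p-value from the t-distribution with 8 df = 0.025097.
Step 6: alpha = 0.05. reject H0.

rho = 0.6970, p = 0.025097, reject H0 at alpha = 0.05.


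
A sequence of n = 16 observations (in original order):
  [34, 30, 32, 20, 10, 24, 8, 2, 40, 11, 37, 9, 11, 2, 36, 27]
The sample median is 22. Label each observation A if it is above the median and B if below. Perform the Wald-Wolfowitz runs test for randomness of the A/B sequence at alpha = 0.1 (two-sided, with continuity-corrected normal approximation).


Step 1: Compute median = 22; label A = above, B = below.
Labels in order: AAABBABBABABBBAA  (n_A = 8, n_B = 8)
Step 2: Count runs R = 9.
Step 3: Under H0 (random ordering), E[R] = 2*n_A*n_B/(n_A+n_B) + 1 = 2*8*8/16 + 1 = 9.0000.
        Var[R] = 2*n_A*n_B*(2*n_A*n_B - n_A - n_B) / ((n_A+n_B)^2 * (n_A+n_B-1)) = 14336/3840 = 3.7333.
        SD[R] = 1.9322.
Step 4: R = E[R], so z = 0 with no continuity correction.
Step 5: Two-sided p-value via normal approximation = 2*(1 - Phi(|z|)) = 1.000000.
Step 6: alpha = 0.1. fail to reject H0.

R = 9, z = 0.0000, p = 1.000000, fail to reject H0.


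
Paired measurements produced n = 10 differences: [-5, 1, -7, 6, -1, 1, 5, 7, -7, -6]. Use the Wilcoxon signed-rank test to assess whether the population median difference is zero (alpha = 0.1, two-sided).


Step 1: Drop any zero differences (none here) and take |d_i|.
|d| = [5, 1, 7, 6, 1, 1, 5, 7, 7, 6]
Step 2: Midrank |d_i| (ties get averaged ranks).
ranks: |5|->4.5, |1|->2, |7|->9, |6|->6.5, |1|->2, |1|->2, |5|->4.5, |7|->9, |7|->9, |6|->6.5
Step 3: Attach original signs; sum ranks with positive sign and with negative sign.
W+ = 2 + 6.5 + 2 + 4.5 + 9 = 24
W- = 4.5 + 9 + 2 + 9 + 6.5 = 31
(Check: W+ + W- = 55 should equal n(n+1)/2 = 55.)
Step 4: Test statistic W = min(W+, W-) = 24.
Step 5: Ties in |d|, so use the tie-corrected normal approximation.
        E[W] = n(n+1)/4 = 10*11/4 = 27.5.
        Tie groups: |d|=1 (t=3), |d|=5 (t=2), |d|=6 (t=2), |d|=7 (t=3); sum(t^3 - t) = 60.
        Var[W] = n(n+1)(2n+1)/24 - sum(t^3-t)/48 = 2310/24 - 60/48 = 95.
        z = (W - E[W]) / sqrt(Var[W]) = (24 - 27.5) / 9.7468 = -0.3591.
        Two-sided p = 2*Phi(z) = 0.719526.
Step 6: alpha = 0.1. fail to reject H0.

W+ = 24, W- = 31, W = min = 24, p = 0.719526, fail to reject H0.


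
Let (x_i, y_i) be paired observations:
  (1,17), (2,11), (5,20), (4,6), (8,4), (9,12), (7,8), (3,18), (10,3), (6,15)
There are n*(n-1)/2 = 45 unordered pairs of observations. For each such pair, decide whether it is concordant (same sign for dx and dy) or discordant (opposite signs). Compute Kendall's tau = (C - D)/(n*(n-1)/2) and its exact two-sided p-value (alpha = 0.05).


Step 1: Enumerate the 45 unordered pairs (i,j) with i<j and classify each by sign(x_j-x_i) * sign(y_j-y_i).
  (1,2):dx=+1,dy=-6->D; (1,3):dx=+4,dy=+3->C; (1,4):dx=+3,dy=-11->D; (1,5):dx=+7,dy=-13->D
  (1,6):dx=+8,dy=-5->D; (1,7):dx=+6,dy=-9->D; (1,8):dx=+2,dy=+1->C; (1,9):dx=+9,dy=-14->D
  (1,10):dx=+5,dy=-2->D; (2,3):dx=+3,dy=+9->C; (2,4):dx=+2,dy=-5->D; (2,5):dx=+6,dy=-7->D
  (2,6):dx=+7,dy=+1->C; (2,7):dx=+5,dy=-3->D; (2,8):dx=+1,dy=+7->C; (2,9):dx=+8,dy=-8->D
  (2,10):dx=+4,dy=+4->C; (3,4):dx=-1,dy=-14->C; (3,5):dx=+3,dy=-16->D; (3,6):dx=+4,dy=-8->D
  (3,7):dx=+2,dy=-12->D; (3,8):dx=-2,dy=-2->C; (3,9):dx=+5,dy=-17->D; (3,10):dx=+1,dy=-5->D
  (4,5):dx=+4,dy=-2->D; (4,6):dx=+5,dy=+6->C; (4,7):dx=+3,dy=+2->C; (4,8):dx=-1,dy=+12->D
  (4,9):dx=+6,dy=-3->D; (4,10):dx=+2,dy=+9->C; (5,6):dx=+1,dy=+8->C; (5,7):dx=-1,dy=+4->D
  (5,8):dx=-5,dy=+14->D; (5,9):dx=+2,dy=-1->D; (5,10):dx=-2,dy=+11->D; (6,7):dx=-2,dy=-4->C
  (6,8):dx=-6,dy=+6->D; (6,9):dx=+1,dy=-9->D; (6,10):dx=-3,dy=+3->D; (7,8):dx=-4,dy=+10->D
  (7,9):dx=+3,dy=-5->D; (7,10):dx=-1,dy=+7->D; (8,9):dx=+7,dy=-15->D; (8,10):dx=+3,dy=-3->D
  (9,10):dx=-4,dy=+12->D
Step 2: C = 13, D = 32, total pairs = 45.
Step 3: tau = (C - D)/(n(n-1)/2) = (13 - 32)/45 = -0.422222.
Step 4: Exact two-sided p-value (enumerate n! = 3628800 permutations of y under H0): p = 0.108313.
Step 5: alpha = 0.05. fail to reject H0.

tau_b = -0.4222 (C=13, D=32), p = 0.108313, fail to reject H0.


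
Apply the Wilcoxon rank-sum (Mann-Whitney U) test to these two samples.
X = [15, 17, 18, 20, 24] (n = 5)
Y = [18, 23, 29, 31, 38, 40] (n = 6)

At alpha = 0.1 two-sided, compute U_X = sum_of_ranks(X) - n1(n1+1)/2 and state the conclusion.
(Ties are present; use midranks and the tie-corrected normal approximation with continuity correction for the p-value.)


Step 1: Combine and sort all 11 observations; assign midranks.
sorted (value, group): (15,X), (17,X), (18,X), (18,Y), (20,X), (23,Y), (24,X), (29,Y), (31,Y), (38,Y), (40,Y)
ranks: 15->1, 17->2, 18->3.5, 18->3.5, 20->5, 23->6, 24->7, 29->8, 31->9, 38->10, 40->11
Step 2: Rank sum for X: R1 = 1 + 2 + 3.5 + 5 + 7 = 18.5.
Step 3: U_X = R1 - n1(n1+1)/2 = 18.5 - 5*6/2 = 18.5 - 15 = 3.5.
       U_Y = n1*n2 - U_X = 30 - 3.5 = 26.5.
Step 4: Ties are present, so use the tie-corrected normal approximation (with continuity correction) for the p-value.
Step 5: p-value = 0.044126; compare to alpha = 0.1. reject H0.

U_X = 3.5, p = 0.044126, reject H0 at alpha = 0.1.


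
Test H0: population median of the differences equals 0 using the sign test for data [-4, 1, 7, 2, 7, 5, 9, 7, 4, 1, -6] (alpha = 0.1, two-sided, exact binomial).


Step 1: Discard zero differences. Original n = 11; n_eff = number of nonzero differences = 11.
Nonzero differences (with sign): -4, +1, +7, +2, +7, +5, +9, +7, +4, +1, -6
Step 2: Count signs: positive = 9, negative = 2.
Step 3: Under H0: P(positive) = 0.5, so the number of positives S ~ Bin(11, 0.5).
Step 4: Two-sided exact p-value = sum of Bin(11,0.5) probabilities at or below the observed probability = 0.065430.
Step 5: alpha = 0.1. reject H0.

n_eff = 11, pos = 9, neg = 2, p = 0.065430, reject H0.


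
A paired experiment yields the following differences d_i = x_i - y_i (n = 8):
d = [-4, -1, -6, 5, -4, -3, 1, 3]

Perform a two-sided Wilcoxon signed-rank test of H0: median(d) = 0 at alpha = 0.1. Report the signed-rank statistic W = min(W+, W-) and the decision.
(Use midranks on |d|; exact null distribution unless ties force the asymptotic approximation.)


Step 1: Drop any zero differences (none here) and take |d_i|.
|d| = [4, 1, 6, 5, 4, 3, 1, 3]
Step 2: Midrank |d_i| (ties get averaged ranks).
ranks: |4|->5.5, |1|->1.5, |6|->8, |5|->7, |4|->5.5, |3|->3.5, |1|->1.5, |3|->3.5
Step 3: Attach original signs; sum ranks with positive sign and with negative sign.
W+ = 7 + 1.5 + 3.5 = 12
W- = 5.5 + 1.5 + 8 + 5.5 + 3.5 = 24
(Check: W+ + W- = 36 should equal n(n+1)/2 = 36.)
Step 4: Test statistic W = min(W+, W-) = 12.
Step 5: Ties in |d|, so use the tie-corrected normal approximation.
        E[W] = n(n+1)/4 = 8*9/4 = 18.
        Tie groups: |d|=1 (t=2), |d|=3 (t=2), |d|=4 (t=2); sum(t^3 - t) = 18.
        Var[W] = n(n+1)(2n+1)/24 - sum(t^3-t)/48 = 1224/24 - 18/48 = 50.625.
        z = (W - E[W]) / sqrt(Var[W]) = (12 - 18) / 7.1151 = -0.8433.
        Two-sided p = 2*Phi(z) = 0.399075.
Step 6: alpha = 0.1. fail to reject H0.

W+ = 12, W- = 24, W = min = 12, p = 0.399075, fail to reject H0.


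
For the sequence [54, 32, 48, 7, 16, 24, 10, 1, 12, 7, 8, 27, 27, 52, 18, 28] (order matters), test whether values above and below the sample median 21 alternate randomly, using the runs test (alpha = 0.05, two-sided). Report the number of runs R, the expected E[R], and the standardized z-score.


Step 1: Compute median = 21; label A = above, B = below.
Labels in order: AAABBABBBBBAAABA  (n_A = 8, n_B = 8)
Step 2: Count runs R = 7.
Step 3: Under H0 (random ordering), E[R] = 2*n_A*n_B/(n_A+n_B) + 1 = 2*8*8/16 + 1 = 9.0000.
        Var[R] = 2*n_A*n_B*(2*n_A*n_B - n_A - n_B) / ((n_A+n_B)^2 * (n_A+n_B-1)) = 14336/3840 = 3.7333.
        SD[R] = 1.9322.
Step 4: Continuity-corrected z = (R + 0.5 - E[R]) / SD[R] = (7 + 0.5 - 9.0000) / 1.9322 = -0.7763.
Step 5: Two-sided p-value via normal approximation = 2*(1 - Phi(|z|)) = 0.437558.
Step 6: alpha = 0.05. fail to reject H0.

R = 7, z = -0.7763, p = 0.437558, fail to reject H0.


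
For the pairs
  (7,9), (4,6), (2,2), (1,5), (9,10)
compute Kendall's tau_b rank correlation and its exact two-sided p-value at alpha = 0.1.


Step 1: Enumerate the 10 unordered pairs (i,j) with i<j and classify each by sign(x_j-x_i) * sign(y_j-y_i).
  (1,2):dx=-3,dy=-3->C; (1,3):dx=-5,dy=-7->C; (1,4):dx=-6,dy=-4->C; (1,5):dx=+2,dy=+1->C
  (2,3):dx=-2,dy=-4->C; (2,4):dx=-3,dy=-1->C; (2,5):dx=+5,dy=+4->C; (3,4):dx=-1,dy=+3->D
  (3,5):dx=+7,dy=+8->C; (4,5):dx=+8,dy=+5->C
Step 2: C = 9, D = 1, total pairs = 10.
Step 3: tau = (C - D)/(n(n-1)/2) = (9 - 1)/10 = 0.800000.
Step 4: Exact two-sided p-value (enumerate n! = 120 permutations of y under H0): p = 0.083333.
Step 5: alpha = 0.1. reject H0.

tau_b = 0.8000 (C=9, D=1), p = 0.083333, reject H0.


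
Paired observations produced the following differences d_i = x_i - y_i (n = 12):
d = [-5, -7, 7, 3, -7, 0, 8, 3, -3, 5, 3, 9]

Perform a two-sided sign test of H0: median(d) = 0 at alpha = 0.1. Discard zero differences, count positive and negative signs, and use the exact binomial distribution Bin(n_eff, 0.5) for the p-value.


Step 1: Discard zero differences. Original n = 12; n_eff = number of nonzero differences = 11.
Nonzero differences (with sign): -5, -7, +7, +3, -7, +8, +3, -3, +5, +3, +9
Step 2: Count signs: positive = 7, negative = 4.
Step 3: Under H0: P(positive) = 0.5, so the number of positives S ~ Bin(11, 0.5).
Step 4: Two-sided exact p-value = sum of Bin(11,0.5) probabilities at or below the observed probability = 0.548828.
Step 5: alpha = 0.1. fail to reject H0.

n_eff = 11, pos = 7, neg = 4, p = 0.548828, fail to reject H0.


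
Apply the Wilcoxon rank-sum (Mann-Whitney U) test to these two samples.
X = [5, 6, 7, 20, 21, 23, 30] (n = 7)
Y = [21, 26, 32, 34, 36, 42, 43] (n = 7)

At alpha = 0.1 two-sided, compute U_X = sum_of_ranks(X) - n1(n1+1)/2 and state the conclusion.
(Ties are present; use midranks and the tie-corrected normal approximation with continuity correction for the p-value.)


Step 1: Combine and sort all 14 observations; assign midranks.
sorted (value, group): (5,X), (6,X), (7,X), (20,X), (21,X), (21,Y), (23,X), (26,Y), (30,X), (32,Y), (34,Y), (36,Y), (42,Y), (43,Y)
ranks: 5->1, 6->2, 7->3, 20->4, 21->5.5, 21->5.5, 23->7, 26->8, 30->9, 32->10, 34->11, 36->12, 42->13, 43->14
Step 2: Rank sum for X: R1 = 1 + 2 + 3 + 4 + 5.5 + 7 + 9 = 31.5.
Step 3: U_X = R1 - n1(n1+1)/2 = 31.5 - 7*8/2 = 31.5 - 28 = 3.5.
       U_Y = n1*n2 - U_X = 49 - 3.5 = 45.5.
Step 4: Ties are present, so use the tie-corrected normal approximation (with continuity correction) for the p-value.
Step 5: p-value = 0.008734; compare to alpha = 0.1. reject H0.

U_X = 3.5, p = 0.008734, reject H0 at alpha = 0.1.


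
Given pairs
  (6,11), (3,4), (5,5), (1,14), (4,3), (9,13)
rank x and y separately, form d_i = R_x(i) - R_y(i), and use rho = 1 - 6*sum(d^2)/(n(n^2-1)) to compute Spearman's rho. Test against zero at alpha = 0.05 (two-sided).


Step 1: Rank x and y separately (midranks; no ties here).
rank(x): 6->5, 3->2, 5->4, 1->1, 4->3, 9->6
rank(y): 11->4, 4->2, 5->3, 14->6, 3->1, 13->5
Step 2: d_i = R_x(i) - R_y(i); compute d_i^2.
  (5-4)^2=1, (2-2)^2=0, (4-3)^2=1, (1-6)^2=25, (3-1)^2=4, (6-5)^2=1
sum(d^2) = 32.
Step 3: rho = 1 - 6*32 / (6*(6^2 - 1)) = 1 - 192/210 = 0.085714.
Step 4: Under H0, t = rho * sqrt((n-2)/(1-rho^2)) = 0.1721 ~ t(4).
Step 5: Two-sided p-value from the t-distribution with 4 df = 0.871743.
Step 6: alpha = 0.05. fail to reject H0.

rho = 0.0857, p = 0.871743, fail to reject H0 at alpha = 0.05.


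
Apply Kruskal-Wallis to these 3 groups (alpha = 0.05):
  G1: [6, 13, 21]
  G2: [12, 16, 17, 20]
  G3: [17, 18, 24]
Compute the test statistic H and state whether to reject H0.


Step 1: Combine all N = 10 observations and assign midranks.
sorted (value, group, rank): (6,G1,1), (12,G2,2), (13,G1,3), (16,G2,4), (17,G2,5.5), (17,G3,5.5), (18,G3,7), (20,G2,8), (21,G1,9), (24,G3,10)
Step 2: Sum ranks within each group.
R_1 = 13 (n_1 = 3)
R_2 = 19.5 (n_2 = 4)
R_3 = 22.5 (n_3 = 3)
Step 3: H = 12/(N(N+1)) * sum(R_i^2/n_i) - 3(N+1)
     = 12/(10*11) * (13^2/3 + 19.5^2/4 + 22.5^2/3) - 3*11
     = 0.109091 * 320.146 - 33
     = 1.925000.
Step 4: Ties present; correction factor C = 1 - 6/(10^3 - 10) = 0.993939. Corrected H = 1.925000 / 0.993939 = 1.936738.
Step 5: Under H0, H ~ chi^2(2); p-value = 0.379702.
Step 6: alpha = 0.05. fail to reject H0.

H = 1.9367, df = 2, p = 0.379702, fail to reject H0.
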